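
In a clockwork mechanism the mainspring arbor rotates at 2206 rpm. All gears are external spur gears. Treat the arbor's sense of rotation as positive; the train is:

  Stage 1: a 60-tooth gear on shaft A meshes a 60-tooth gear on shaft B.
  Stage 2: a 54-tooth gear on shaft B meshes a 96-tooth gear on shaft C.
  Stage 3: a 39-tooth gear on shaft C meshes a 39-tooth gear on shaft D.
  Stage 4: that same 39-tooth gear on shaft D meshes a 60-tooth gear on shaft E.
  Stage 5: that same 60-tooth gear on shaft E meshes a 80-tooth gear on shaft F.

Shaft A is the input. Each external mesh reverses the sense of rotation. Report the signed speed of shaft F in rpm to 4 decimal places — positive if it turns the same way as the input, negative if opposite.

-604.9266 rpm (opposite to input, |ω| = 604.9266 rpm)

Stage 1 [60T→60T]: ω = 2206.0000×60/60 = 2206.0000 rpm, dir flips to −; running = −2206.0000
Stage 2 [54T→96T]: ω = 2206.0000×54/96 = 1240.8750 rpm, dir flips to +; running = +1240.8750
Stage 3 [39T→39T]: ω = 1240.8750×39/39 = 1240.8750 rpm, dir flips to −; running = −1240.8750
Stage 4 [39T→60T]: ω = 1240.8750×39/60 = 806.5688 rpm, dir flips to +; running = +806.5688
Stage 5 [60T→80T]: ω = 806.5688×60/80 = 604.9266 rpm, dir flips to −; running = −604.9266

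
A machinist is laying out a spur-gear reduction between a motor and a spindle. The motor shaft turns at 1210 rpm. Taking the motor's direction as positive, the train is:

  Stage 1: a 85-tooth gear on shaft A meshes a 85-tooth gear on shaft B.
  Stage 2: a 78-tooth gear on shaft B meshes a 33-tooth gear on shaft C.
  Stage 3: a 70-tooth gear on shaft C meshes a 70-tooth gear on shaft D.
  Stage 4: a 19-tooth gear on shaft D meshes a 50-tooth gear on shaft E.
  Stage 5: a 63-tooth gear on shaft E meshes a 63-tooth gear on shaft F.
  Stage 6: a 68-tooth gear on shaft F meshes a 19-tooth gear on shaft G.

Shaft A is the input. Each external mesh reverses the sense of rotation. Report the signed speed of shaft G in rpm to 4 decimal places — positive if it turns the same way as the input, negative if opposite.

+3889.6000 rpm (same as input, |ω| = 3889.6000 rpm)

Stage 1 [85T→85T]: ω = 1210.0000×85/85 = 1210.0000 rpm, dir flips to −; running = −1210.0000
Stage 2 [78T→33T]: ω = 1210.0000×78/33 = 2860.0000 rpm, dir flips to +; running = +2860.0000
Stage 3 [70T→70T]: ω = 2860.0000×70/70 = 2860.0000 rpm, dir flips to −; running = −2860.0000
Stage 4 [19T→50T]: ω = 2860.0000×19/50 = 1086.8000 rpm, dir flips to +; running = +1086.8000
Stage 5 [63T→63T]: ω = 1086.8000×63/63 = 1086.8000 rpm, dir flips to −; running = −1086.8000
Stage 6 [68T→19T]: ω = 1086.8000×68/19 = 3889.6000 rpm, dir flips to +; running = +3889.6000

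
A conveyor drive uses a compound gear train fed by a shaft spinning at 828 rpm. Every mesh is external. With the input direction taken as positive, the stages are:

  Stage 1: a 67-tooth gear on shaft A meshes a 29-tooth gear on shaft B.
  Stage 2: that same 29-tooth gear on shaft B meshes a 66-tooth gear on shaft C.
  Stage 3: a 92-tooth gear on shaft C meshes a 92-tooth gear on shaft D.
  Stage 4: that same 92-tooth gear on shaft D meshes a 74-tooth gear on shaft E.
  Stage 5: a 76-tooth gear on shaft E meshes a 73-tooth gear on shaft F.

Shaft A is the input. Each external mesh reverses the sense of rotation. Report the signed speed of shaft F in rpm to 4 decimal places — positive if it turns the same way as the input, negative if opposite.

-1087.9478 rpm (opposite to input, |ω| = 1087.9478 rpm)

Stage 1 [67T→29T]: ω = 828.0000×67/29 = 1912.9655 rpm, dir flips to −; running = −1912.9655
Stage 2 [29T→66T]: ω = 1912.9655×29/66 = 840.5455 rpm, dir flips to +; running = +840.5455
Stage 3 [92T→92T]: ω = 840.5455×92/92 = 840.5455 rpm, dir flips to −; running = −840.5455
Stage 4 [92T→74T]: ω = 840.5455×92/74 = 1045.0025 rpm, dir flips to +; running = +1045.0025
Stage 5 [76T→73T]: ω = 1045.0025×76/73 = 1087.9478 rpm, dir flips to −; running = −1087.9478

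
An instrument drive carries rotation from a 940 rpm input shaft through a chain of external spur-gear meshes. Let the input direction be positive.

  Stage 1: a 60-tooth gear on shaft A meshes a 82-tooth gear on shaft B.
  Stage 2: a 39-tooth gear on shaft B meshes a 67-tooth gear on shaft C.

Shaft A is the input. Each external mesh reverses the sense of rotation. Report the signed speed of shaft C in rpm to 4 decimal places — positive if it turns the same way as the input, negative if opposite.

+400.3640 rpm (same as input, |ω| = 400.3640 rpm)

Stage 1 [60T→82T]: ω = 940.0000×60/82 = 687.8049 rpm, dir flips to −; running = −687.8049
Stage 2 [39T→67T]: ω = 687.8049×39/67 = 400.3640 rpm, dir flips to +; running = +400.3640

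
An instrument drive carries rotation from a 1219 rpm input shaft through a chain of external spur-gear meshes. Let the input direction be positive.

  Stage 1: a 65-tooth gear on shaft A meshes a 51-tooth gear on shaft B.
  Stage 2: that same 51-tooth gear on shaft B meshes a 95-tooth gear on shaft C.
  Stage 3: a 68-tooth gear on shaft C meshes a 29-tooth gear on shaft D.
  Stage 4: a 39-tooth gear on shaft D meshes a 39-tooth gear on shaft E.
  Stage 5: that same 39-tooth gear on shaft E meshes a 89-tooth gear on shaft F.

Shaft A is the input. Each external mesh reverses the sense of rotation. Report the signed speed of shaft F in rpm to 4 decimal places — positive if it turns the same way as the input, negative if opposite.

Stage 1 [65T→51T]: ω = 1219.0000×65/51 = 1553.6275 rpm, dir flips to −; running = −1553.6275
Stage 2 [51T→95T]: ω = 1553.6275×51/95 = 834.0526 rpm, dir flips to +; running = +834.0526
Stage 3 [68T→29T]: ω = 834.0526×68/29 = 1955.7096 rpm, dir flips to −; running = −1955.7096
Stage 4 [39T→39T]: ω = 1955.7096×39/39 = 1955.7096 rpm, dir flips to +; running = +1955.7096
Stage 5 [39T→89T]: ω = 1955.7096×39/89 = 856.9963 rpm, dir flips to −; running = −856.9963

-856.9963 rpm (opposite to input, |ω| = 856.9963 rpm)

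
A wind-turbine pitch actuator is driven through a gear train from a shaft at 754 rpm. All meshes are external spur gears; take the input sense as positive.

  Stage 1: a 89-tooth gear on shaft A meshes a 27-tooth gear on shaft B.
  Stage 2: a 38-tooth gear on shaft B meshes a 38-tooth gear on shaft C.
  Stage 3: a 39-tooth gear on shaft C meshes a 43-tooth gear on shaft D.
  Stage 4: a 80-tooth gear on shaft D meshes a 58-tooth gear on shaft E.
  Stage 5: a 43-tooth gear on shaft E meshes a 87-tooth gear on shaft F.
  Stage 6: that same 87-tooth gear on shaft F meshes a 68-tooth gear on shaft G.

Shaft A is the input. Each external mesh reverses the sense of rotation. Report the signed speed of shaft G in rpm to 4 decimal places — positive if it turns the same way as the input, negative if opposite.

+1966.1438 rpm (same as input, |ω| = 1966.1438 rpm)

Stage 1 [89T→27T]: ω = 754.0000×89/27 = 2485.4074 rpm, dir flips to −; running = −2485.4074
Stage 2 [38T→38T]: ω = 2485.4074×38/38 = 2485.4074 rpm, dir flips to +; running = +2485.4074
Stage 3 [39T→43T]: ω = 2485.4074×39/43 = 2254.2067 rpm, dir flips to −; running = −2254.2067
Stage 4 [80T→58T]: ω = 2254.2067×80/58 = 3109.2506 rpm, dir flips to +; running = +3109.2506
Stage 5 [43T→87T]: ω = 3109.2506×43/87 = 1536.7561 rpm, dir flips to −; running = −1536.7561
Stage 6 [87T→68T]: ω = 1536.7561×87/68 = 1966.1438 rpm, dir flips to +; running = +1966.1438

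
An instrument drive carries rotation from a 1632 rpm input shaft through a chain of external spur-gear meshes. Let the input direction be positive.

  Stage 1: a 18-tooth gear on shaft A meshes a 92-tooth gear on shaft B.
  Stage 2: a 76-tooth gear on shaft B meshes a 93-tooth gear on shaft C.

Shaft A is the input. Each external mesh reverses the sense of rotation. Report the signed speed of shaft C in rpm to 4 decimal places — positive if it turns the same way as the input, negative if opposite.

Stage 1 [18T→92T]: ω = 1632.0000×18/92 = 319.3043 rpm, dir flips to −; running = −319.3043
Stage 2 [76T→93T]: ω = 319.3043×76/93 = 260.9369 rpm, dir flips to +; running = +260.9369

+260.9369 rpm (same as input, |ω| = 260.9369 rpm)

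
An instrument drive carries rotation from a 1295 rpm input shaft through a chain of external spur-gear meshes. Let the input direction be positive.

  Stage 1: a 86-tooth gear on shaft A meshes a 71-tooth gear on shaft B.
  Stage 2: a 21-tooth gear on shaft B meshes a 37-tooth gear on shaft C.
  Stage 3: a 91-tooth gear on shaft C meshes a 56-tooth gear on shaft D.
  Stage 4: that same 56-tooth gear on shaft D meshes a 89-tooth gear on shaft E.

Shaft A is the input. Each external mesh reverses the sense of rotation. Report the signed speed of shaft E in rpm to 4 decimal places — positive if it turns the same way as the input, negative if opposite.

Stage 1 [86T→71T]: ω = 1295.0000×86/71 = 1568.5915 rpm, dir flips to −; running = −1568.5915
Stage 2 [21T→37T]: ω = 1568.5915×21/37 = 890.2817 rpm, dir flips to +; running = +890.2817
Stage 3 [91T→56T]: ω = 890.2817×91/56 = 1446.7077 rpm, dir flips to −; running = −1446.7077
Stage 4 [56T→89T]: ω = 1446.7077×56/89 = 910.2880 rpm, dir flips to +; running = +910.2880

+910.2880 rpm (same as input, |ω| = 910.2880 rpm)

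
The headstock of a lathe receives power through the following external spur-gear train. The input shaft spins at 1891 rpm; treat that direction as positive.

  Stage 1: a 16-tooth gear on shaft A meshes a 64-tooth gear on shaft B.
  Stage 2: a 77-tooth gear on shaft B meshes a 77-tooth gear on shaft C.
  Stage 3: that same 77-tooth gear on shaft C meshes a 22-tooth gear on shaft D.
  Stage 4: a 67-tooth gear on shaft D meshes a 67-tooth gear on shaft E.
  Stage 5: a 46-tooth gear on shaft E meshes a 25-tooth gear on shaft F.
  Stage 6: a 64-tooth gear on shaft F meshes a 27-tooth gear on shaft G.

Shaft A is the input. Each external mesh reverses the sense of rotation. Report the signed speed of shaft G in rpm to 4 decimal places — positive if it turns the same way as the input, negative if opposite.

+7216.6163 rpm (same as input, |ω| = 7216.6163 rpm)

Stage 1 [16T→64T]: ω = 1891.0000×16/64 = 472.7500 rpm, dir flips to −; running = −472.7500
Stage 2 [77T→77T]: ω = 472.7500×77/77 = 472.7500 rpm, dir flips to +; running = +472.7500
Stage 3 [77T→22T]: ω = 472.7500×77/22 = 1654.6250 rpm, dir flips to −; running = −1654.6250
Stage 4 [67T→67T]: ω = 1654.6250×67/67 = 1654.6250 rpm, dir flips to +; running = +1654.6250
Stage 5 [46T→25T]: ω = 1654.6250×46/25 = 3044.5100 rpm, dir flips to −; running = −3044.5100
Stage 6 [64T→27T]: ω = 3044.5100×64/27 = 7216.6163 rpm, dir flips to +; running = +7216.6163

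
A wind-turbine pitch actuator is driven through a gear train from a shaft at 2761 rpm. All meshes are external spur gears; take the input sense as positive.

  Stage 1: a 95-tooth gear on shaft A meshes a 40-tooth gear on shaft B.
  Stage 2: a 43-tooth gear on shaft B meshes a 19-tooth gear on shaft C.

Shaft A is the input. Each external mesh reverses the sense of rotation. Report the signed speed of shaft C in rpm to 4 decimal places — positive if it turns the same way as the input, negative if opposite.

Stage 1 [95T→40T]: ω = 2761.0000×95/40 = 6557.3750 rpm, dir flips to −; running = −6557.3750
Stage 2 [43T→19T]: ω = 6557.3750×43/19 = 14840.3750 rpm, dir flips to +; running = +14840.3750

+14840.3750 rpm (same as input, |ω| = 14840.3750 rpm)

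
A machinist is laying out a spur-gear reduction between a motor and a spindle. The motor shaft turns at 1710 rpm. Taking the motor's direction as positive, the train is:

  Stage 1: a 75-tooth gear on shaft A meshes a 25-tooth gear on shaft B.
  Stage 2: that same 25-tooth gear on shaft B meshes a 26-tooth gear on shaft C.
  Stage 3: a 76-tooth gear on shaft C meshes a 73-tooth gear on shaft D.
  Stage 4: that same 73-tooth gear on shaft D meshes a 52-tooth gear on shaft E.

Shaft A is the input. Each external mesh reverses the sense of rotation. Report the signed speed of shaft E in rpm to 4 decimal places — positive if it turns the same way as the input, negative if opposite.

Stage 1 [75T→25T]: ω = 1710.0000×75/25 = 5130.0000 rpm, dir flips to −; running = −5130.0000
Stage 2 [25T→26T]: ω = 5130.0000×25/26 = 4932.6923 rpm, dir flips to +; running = +4932.6923
Stage 3 [76T→73T]: ω = 4932.6923×76/73 = 5135.4057 rpm, dir flips to −; running = −5135.4057
Stage 4 [73T→52T]: ω = 5135.4057×73/52 = 7209.3195 rpm, dir flips to +; running = +7209.3195

+7209.3195 rpm (same as input, |ω| = 7209.3195 rpm)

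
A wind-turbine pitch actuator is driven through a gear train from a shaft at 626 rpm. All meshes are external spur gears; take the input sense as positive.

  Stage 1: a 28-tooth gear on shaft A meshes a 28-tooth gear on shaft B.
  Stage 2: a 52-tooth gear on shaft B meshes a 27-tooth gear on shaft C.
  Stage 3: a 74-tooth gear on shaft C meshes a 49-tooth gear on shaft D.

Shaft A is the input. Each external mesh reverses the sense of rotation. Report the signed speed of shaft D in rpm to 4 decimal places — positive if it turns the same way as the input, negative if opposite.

-1820.7468 rpm (opposite to input, |ω| = 1820.7468 rpm)

Stage 1 [28T→28T]: ω = 626.0000×28/28 = 626.0000 rpm, dir flips to −; running = −626.0000
Stage 2 [52T→27T]: ω = 626.0000×52/27 = 1205.6296 rpm, dir flips to +; running = +1205.6296
Stage 3 [74T→49T]: ω = 1205.6296×74/49 = 1820.7468 rpm, dir flips to −; running = −1820.7468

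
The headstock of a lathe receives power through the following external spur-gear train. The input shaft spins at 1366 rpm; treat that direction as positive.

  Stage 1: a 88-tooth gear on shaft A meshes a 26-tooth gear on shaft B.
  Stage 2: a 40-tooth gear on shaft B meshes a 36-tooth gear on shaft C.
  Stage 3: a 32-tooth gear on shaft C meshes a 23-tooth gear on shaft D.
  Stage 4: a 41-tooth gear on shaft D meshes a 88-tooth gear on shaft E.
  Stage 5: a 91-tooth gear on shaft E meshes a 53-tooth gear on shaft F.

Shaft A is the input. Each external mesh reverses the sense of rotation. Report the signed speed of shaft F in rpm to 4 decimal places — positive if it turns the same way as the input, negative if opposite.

-5717.5025 rpm (opposite to input, |ω| = 5717.5025 rpm)

Stage 1 [88T→26T]: ω = 1366.0000×88/26 = 4623.3846 rpm, dir flips to −; running = −4623.3846
Stage 2 [40T→36T]: ω = 4623.3846×40/36 = 5137.0940 rpm, dir flips to +; running = +5137.0940
Stage 3 [32T→23T]: ω = 5137.0940×32/23 = 7147.2612 rpm, dir flips to −; running = −7147.2612
Stage 4 [41T→88T]: ω = 7147.2612×41/88 = 3329.9740 rpm, dir flips to +; running = +3329.9740
Stage 5 [91T→53T]: ω = 3329.9740×91/53 = 5717.5025 rpm, dir flips to −; running = −5717.5025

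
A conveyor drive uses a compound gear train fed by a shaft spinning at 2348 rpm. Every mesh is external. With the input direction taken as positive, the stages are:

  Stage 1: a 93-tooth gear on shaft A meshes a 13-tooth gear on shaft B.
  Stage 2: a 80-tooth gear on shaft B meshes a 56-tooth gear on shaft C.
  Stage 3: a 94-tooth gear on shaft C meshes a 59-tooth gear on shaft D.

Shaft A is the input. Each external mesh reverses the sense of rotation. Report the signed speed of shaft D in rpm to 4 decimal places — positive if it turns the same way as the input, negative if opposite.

Stage 1 [93T→13T]: ω = 2348.0000×93/13 = 16797.2308 rpm, dir flips to −; running = −16797.2308
Stage 2 [80T→56T]: ω = 16797.2308×80/56 = 23996.0440 rpm, dir flips to +; running = +23996.0440
Stage 3 [94T→59T]: ω = 23996.0440×94/59 = 38230.9853 rpm, dir flips to −; running = −38230.9853

-38230.9853 rpm (opposite to input, |ω| = 38230.9853 rpm)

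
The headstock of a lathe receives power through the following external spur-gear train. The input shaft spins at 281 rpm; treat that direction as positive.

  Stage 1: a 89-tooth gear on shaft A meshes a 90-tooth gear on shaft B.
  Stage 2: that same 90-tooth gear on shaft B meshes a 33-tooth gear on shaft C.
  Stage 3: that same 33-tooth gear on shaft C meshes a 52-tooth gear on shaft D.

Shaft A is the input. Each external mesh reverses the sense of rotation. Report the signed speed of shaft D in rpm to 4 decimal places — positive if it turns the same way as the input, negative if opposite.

Stage 1 [89T→90T]: ω = 281.0000×89/90 = 277.8778 rpm, dir flips to −; running = −277.8778
Stage 2 [90T→33T]: ω = 277.8778×90/33 = 757.8485 rpm, dir flips to +; running = +757.8485
Stage 3 [33T→52T]: ω = 757.8485×33/52 = 480.9423 rpm, dir flips to −; running = −480.9423

-480.9423 rpm (opposite to input, |ω| = 480.9423 rpm)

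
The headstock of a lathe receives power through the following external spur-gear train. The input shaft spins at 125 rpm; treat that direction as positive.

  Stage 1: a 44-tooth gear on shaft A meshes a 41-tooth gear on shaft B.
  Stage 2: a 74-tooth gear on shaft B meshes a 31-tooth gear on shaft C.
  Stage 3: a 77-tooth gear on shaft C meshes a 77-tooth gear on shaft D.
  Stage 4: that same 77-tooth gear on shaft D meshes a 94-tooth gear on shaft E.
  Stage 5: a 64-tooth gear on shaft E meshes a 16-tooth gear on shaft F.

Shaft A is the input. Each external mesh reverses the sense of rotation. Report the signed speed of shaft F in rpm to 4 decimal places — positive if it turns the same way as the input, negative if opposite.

Stage 1 [44T→41T]: ω = 125.0000×44/41 = 134.1463 rpm, dir flips to −; running = −134.1463
Stage 2 [74T→31T]: ω = 134.1463×74/31 = 320.2203 rpm, dir flips to +; running = +320.2203
Stage 3 [77T→77T]: ω = 320.2203×77/77 = 320.2203 rpm, dir flips to −; running = −320.2203
Stage 4 [77T→94T]: ω = 320.2203×77/94 = 262.3081 rpm, dir flips to +; running = +262.3081
Stage 5 [64T→16T]: ω = 262.3081×64/16 = 1049.2325 rpm, dir flips to −; running = −1049.2325

-1049.2325 rpm (opposite to input, |ω| = 1049.2325 rpm)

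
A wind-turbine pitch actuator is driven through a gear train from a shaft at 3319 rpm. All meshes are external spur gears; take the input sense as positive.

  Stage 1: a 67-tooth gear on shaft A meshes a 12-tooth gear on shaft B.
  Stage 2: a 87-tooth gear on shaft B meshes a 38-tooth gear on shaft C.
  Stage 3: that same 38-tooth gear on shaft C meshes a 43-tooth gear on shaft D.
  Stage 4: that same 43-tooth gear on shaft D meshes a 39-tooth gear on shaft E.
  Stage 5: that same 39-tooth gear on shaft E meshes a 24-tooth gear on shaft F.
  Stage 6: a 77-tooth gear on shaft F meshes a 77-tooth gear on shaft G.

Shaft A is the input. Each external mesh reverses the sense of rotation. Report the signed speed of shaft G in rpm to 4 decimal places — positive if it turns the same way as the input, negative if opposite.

+67175.1771 rpm (same as input, |ω| = 67175.1771 rpm)

Stage 1 [67T→12T]: ω = 3319.0000×67/12 = 18531.0833 rpm, dir flips to −; running = −18531.0833
Stage 2 [87T→38T]: ω = 18531.0833×87/38 = 42426.4276 rpm, dir flips to +; running = +42426.4276
Stage 3 [38T→43T]: ω = 42426.4276×38/43 = 37493.1221 rpm, dir flips to −; running = −37493.1221
Stage 4 [43T→39T]: ω = 37493.1221×43/39 = 41338.5705 rpm, dir flips to +; running = +41338.5705
Stage 5 [39T→24T]: ω = 41338.5705×39/24 = 67175.1771 rpm, dir flips to −; running = −67175.1771
Stage 6 [77T→77T]: ω = 67175.1771×77/77 = 67175.1771 rpm, dir flips to +; running = +67175.1771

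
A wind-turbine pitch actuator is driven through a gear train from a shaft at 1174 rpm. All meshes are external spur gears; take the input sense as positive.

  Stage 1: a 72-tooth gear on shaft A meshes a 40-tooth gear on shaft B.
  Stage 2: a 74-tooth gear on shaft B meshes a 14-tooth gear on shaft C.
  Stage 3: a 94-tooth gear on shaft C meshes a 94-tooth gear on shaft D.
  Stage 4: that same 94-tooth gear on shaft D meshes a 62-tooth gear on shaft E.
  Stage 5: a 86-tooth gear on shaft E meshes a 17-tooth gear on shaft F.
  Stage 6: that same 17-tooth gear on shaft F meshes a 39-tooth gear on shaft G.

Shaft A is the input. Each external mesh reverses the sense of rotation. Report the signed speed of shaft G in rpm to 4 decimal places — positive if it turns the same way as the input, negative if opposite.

+37343.4376 rpm (same as input, |ω| = 37343.4376 rpm)

Stage 1 [72T→40T]: ω = 1174.0000×72/40 = 2113.2000 rpm, dir flips to −; running = −2113.2000
Stage 2 [74T→14T]: ω = 2113.2000×74/14 = 11169.7714 rpm, dir flips to +; running = +11169.7714
Stage 3 [94T→94T]: ω = 11169.7714×94/94 = 11169.7714 rpm, dir flips to −; running = −11169.7714
Stage 4 [94T→62T]: ω = 11169.7714×94/62 = 16934.8147 rpm, dir flips to +; running = +16934.8147
Stage 5 [86T→17T]: ω = 16934.8147×86/17 = 85670.2393 rpm, dir flips to −; running = −85670.2393
Stage 6 [17T→39T]: ω = 85670.2393×17/39 = 37343.4376 rpm, dir flips to +; running = +37343.4376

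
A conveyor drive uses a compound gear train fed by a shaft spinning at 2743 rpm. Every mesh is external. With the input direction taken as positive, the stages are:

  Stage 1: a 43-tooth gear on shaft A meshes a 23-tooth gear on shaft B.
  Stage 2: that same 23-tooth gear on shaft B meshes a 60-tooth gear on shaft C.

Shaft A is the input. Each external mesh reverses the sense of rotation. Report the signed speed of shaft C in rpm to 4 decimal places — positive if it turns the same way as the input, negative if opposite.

+1965.8167 rpm (same as input, |ω| = 1965.8167 rpm)

Stage 1 [43T→23T]: ω = 2743.0000×43/23 = 5128.2174 rpm, dir flips to −; running = −5128.2174
Stage 2 [23T→60T]: ω = 5128.2174×23/60 = 1965.8167 rpm, dir flips to +; running = +1965.8167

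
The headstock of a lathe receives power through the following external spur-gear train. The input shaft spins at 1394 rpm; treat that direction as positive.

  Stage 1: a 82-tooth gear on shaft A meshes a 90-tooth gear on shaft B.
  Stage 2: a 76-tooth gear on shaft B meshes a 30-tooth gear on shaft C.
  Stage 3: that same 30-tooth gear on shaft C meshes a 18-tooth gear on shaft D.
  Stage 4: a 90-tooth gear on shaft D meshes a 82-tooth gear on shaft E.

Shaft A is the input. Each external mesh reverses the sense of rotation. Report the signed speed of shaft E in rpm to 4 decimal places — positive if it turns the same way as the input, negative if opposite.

Stage 1 [82T→90T]: ω = 1394.0000×82/90 = 1270.0889 rpm, dir flips to −; running = −1270.0889
Stage 2 [76T→30T]: ω = 1270.0889×76/30 = 3217.5585 rpm, dir flips to +; running = +3217.5585
Stage 3 [30T→18T]: ω = 3217.5585×30/18 = 5362.5975 rpm, dir flips to −; running = −5362.5975
Stage 4 [90T→82T]: ω = 5362.5975×90/82 = 5885.7778 rpm, dir flips to +; running = +5885.7778

+5885.7778 rpm (same as input, |ω| = 5885.7778 rpm)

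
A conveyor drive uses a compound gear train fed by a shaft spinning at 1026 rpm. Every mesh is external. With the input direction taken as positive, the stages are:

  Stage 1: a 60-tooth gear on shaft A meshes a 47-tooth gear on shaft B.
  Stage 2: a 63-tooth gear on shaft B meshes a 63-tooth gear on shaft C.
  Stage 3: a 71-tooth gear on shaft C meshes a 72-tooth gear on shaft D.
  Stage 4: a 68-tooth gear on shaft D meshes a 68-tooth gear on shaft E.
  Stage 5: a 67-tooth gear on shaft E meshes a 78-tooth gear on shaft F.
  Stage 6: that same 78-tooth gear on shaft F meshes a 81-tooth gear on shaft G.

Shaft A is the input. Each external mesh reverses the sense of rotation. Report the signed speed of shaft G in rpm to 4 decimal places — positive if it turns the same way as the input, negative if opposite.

+1068.3570 rpm (same as input, |ω| = 1068.3570 rpm)

Stage 1 [60T→47T]: ω = 1026.0000×60/47 = 1309.7872 rpm, dir flips to −; running = −1309.7872
Stage 2 [63T→63T]: ω = 1309.7872×63/63 = 1309.7872 rpm, dir flips to +; running = +1309.7872
Stage 3 [71T→72T]: ω = 1309.7872×71/72 = 1291.5957 rpm, dir flips to −; running = −1291.5957
Stage 4 [68T→68T]: ω = 1291.5957×68/68 = 1291.5957 rpm, dir flips to +; running = +1291.5957
Stage 5 [67T→78T]: ω = 1291.5957×67/78 = 1109.4476 rpm, dir flips to −; running = −1109.4476
Stage 6 [78T→81T]: ω = 1109.4476×78/81 = 1068.3570 rpm, dir flips to +; running = +1068.3570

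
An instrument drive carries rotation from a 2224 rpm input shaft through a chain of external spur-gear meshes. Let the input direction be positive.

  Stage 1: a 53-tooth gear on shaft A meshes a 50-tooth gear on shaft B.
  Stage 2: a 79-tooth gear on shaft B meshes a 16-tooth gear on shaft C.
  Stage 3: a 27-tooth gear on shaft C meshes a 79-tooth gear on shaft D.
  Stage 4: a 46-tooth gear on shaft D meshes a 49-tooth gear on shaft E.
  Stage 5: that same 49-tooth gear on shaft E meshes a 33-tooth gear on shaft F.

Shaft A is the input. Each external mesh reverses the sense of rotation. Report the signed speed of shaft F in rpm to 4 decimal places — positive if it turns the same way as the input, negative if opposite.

-5545.3418 rpm (opposite to input, |ω| = 5545.3418 rpm)

Stage 1 [53T→50T]: ω = 2224.0000×53/50 = 2357.4400 rpm, dir flips to −; running = −2357.4400
Stage 2 [79T→16T]: ω = 2357.4400×79/16 = 11639.8600 rpm, dir flips to +; running = +11639.8600
Stage 3 [27T→79T]: ω = 11639.8600×27/79 = 3978.1800 rpm, dir flips to −; running = −3978.1800
Stage 4 [46T→49T]: ω = 3978.1800×46/49 = 3734.6180 rpm, dir flips to +; running = +3734.6180
Stage 5 [49T→33T]: ω = 3734.6180×49/33 = 5545.3418 rpm, dir flips to −; running = −5545.3418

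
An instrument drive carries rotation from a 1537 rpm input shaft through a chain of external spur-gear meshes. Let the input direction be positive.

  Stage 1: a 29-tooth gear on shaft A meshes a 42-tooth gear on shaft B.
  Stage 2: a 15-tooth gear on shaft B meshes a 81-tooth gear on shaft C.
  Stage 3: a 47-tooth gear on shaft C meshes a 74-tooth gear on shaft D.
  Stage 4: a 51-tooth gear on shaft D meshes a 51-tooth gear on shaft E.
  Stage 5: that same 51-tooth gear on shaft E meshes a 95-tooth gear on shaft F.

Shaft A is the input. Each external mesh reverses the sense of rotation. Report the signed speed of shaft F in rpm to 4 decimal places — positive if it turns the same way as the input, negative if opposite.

Stage 1 [29T→42T]: ω = 1537.0000×29/42 = 1061.2619 rpm, dir flips to −; running = −1061.2619
Stage 2 [15T→81T]: ω = 1061.2619×15/81 = 196.5300 rpm, dir flips to +; running = +196.5300
Stage 3 [47T→74T]: ω = 196.5300×47/74 = 124.8231 rpm, dir flips to −; running = −124.8231
Stage 4 [51T→51T]: ω = 124.8231×51/51 = 124.8231 rpm, dir flips to +; running = +124.8231
Stage 5 [51T→95T]: ω = 124.8231×51/95 = 67.0103 rpm, dir flips to −; running = −67.0103

-67.0103 rpm (opposite to input, |ω| = 67.0103 rpm)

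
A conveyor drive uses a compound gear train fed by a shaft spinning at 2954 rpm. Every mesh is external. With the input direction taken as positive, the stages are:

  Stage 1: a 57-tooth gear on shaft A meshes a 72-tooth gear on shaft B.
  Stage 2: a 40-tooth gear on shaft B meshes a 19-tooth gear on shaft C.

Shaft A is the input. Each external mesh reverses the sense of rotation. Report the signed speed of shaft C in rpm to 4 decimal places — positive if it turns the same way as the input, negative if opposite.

+4923.3333 rpm (same as input, |ω| = 4923.3333 rpm)

Stage 1 [57T→72T]: ω = 2954.0000×57/72 = 2338.5833 rpm, dir flips to −; running = −2338.5833
Stage 2 [40T→19T]: ω = 2338.5833×40/19 = 4923.3333 rpm, dir flips to +; running = +4923.3333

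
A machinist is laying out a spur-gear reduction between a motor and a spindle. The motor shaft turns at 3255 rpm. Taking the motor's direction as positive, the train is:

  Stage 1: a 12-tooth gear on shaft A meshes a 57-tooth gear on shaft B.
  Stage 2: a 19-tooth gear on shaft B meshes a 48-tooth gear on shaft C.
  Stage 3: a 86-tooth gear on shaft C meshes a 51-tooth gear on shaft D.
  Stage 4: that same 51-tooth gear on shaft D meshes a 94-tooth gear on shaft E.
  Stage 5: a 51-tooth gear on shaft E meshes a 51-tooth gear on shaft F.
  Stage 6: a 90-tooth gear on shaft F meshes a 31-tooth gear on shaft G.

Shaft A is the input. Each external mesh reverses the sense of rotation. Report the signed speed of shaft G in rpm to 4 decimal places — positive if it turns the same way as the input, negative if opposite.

Stage 1 [12T→57T]: ω = 3255.0000×12/57 = 685.2632 rpm, dir flips to −; running = −685.2632
Stage 2 [19T→48T]: ω = 685.2632×19/48 = 271.2500 rpm, dir flips to +; running = +271.2500
Stage 3 [86T→51T]: ω = 271.2500×86/51 = 457.4020 rpm, dir flips to −; running = −457.4020
Stage 4 [51T→94T]: ω = 457.4020×51/94 = 248.1649 rpm, dir flips to +; running = +248.1649
Stage 5 [51T→51T]: ω = 248.1649×51/51 = 248.1649 rpm, dir flips to −; running = −248.1649
Stage 6 [90T→31T]: ω = 248.1649×90/31 = 720.4787 rpm, dir flips to +; running = +720.4787

+720.4787 rpm (same as input, |ω| = 720.4787 rpm)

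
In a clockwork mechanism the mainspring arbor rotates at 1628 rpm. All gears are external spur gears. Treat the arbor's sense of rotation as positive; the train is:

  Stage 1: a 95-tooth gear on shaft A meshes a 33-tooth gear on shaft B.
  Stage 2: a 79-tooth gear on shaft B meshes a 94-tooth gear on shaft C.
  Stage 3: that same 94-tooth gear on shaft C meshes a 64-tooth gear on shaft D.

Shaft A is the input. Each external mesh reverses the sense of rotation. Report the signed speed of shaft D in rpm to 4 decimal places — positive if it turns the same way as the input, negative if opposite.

Stage 1 [95T→33T]: ω = 1628.0000×95/33 = 4686.6667 rpm, dir flips to −; running = −4686.6667
Stage 2 [79T→94T]: ω = 4686.6667×79/94 = 3938.7943 rpm, dir flips to +; running = +3938.7943
Stage 3 [94T→64T]: ω = 3938.7943×94/64 = 5785.1042 rpm, dir flips to −; running = −5785.1042

-5785.1042 rpm (opposite to input, |ω| = 5785.1042 rpm)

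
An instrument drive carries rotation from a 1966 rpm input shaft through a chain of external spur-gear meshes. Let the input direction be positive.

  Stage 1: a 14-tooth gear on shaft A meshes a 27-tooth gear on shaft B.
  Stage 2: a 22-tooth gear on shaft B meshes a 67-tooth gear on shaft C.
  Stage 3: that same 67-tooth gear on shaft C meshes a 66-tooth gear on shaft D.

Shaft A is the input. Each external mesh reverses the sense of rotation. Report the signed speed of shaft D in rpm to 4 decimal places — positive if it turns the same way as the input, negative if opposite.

-339.8025 rpm (opposite to input, |ω| = 339.8025 rpm)

Stage 1 [14T→27T]: ω = 1966.0000×14/27 = 1019.4074 rpm, dir flips to −; running = −1019.4074
Stage 2 [22T→67T]: ω = 1019.4074×22/67 = 334.7308 rpm, dir flips to +; running = +334.7308
Stage 3 [67T→66T]: ω = 334.7308×67/66 = 339.8025 rpm, dir flips to −; running = −339.8025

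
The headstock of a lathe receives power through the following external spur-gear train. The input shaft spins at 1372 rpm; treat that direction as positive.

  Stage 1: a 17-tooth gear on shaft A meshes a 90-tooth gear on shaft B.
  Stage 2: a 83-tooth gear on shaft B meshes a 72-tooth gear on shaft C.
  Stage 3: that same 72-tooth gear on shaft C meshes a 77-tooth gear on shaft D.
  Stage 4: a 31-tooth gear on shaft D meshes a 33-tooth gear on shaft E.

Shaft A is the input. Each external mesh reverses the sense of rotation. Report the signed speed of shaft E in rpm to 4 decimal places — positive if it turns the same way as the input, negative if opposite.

Stage 1 [17T→90T]: ω = 1372.0000×17/90 = 259.1556 rpm, dir flips to −; running = −259.1556
Stage 2 [83T→72T]: ω = 259.1556×83/72 = 298.7488 rpm, dir flips to +; running = +298.7488
Stage 3 [72T→77T]: ω = 298.7488×72/77 = 279.3495 rpm, dir flips to −; running = −279.3495
Stage 4 [31T→33T]: ω = 279.3495×31/33 = 262.4192 rpm, dir flips to +; running = +262.4192

+262.4192 rpm (same as input, |ω| = 262.4192 rpm)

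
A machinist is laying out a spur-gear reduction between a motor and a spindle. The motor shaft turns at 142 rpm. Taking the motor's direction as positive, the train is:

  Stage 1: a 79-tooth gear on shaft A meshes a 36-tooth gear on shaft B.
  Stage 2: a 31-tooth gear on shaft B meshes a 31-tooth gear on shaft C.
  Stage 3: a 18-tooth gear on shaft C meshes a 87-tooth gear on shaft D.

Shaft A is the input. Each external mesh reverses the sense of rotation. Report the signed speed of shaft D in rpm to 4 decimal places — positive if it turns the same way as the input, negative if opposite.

Stage 1 [79T→36T]: ω = 142.0000×79/36 = 311.6111 rpm, dir flips to −; running = −311.6111
Stage 2 [31T→31T]: ω = 311.6111×31/31 = 311.6111 rpm, dir flips to +; running = +311.6111
Stage 3 [18T→87T]: ω = 311.6111×18/87 = 64.4713 rpm, dir flips to −; running = −64.4713

-64.4713 rpm (opposite to input, |ω| = 64.4713 rpm)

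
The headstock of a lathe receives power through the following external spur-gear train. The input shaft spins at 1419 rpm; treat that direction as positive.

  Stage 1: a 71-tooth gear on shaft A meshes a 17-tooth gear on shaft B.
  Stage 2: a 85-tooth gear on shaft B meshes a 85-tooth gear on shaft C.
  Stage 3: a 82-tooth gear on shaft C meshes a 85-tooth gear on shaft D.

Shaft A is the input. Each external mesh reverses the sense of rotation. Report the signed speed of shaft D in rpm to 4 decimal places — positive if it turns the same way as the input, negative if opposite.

-5717.2443 rpm (opposite to input, |ω| = 5717.2443 rpm)

Stage 1 [71T→17T]: ω = 1419.0000×71/17 = 5926.4118 rpm, dir flips to −; running = −5926.4118
Stage 2 [85T→85T]: ω = 5926.4118×85/85 = 5926.4118 rpm, dir flips to +; running = +5926.4118
Stage 3 [82T→85T]: ω = 5926.4118×82/85 = 5717.2443 rpm, dir flips to −; running = −5717.2443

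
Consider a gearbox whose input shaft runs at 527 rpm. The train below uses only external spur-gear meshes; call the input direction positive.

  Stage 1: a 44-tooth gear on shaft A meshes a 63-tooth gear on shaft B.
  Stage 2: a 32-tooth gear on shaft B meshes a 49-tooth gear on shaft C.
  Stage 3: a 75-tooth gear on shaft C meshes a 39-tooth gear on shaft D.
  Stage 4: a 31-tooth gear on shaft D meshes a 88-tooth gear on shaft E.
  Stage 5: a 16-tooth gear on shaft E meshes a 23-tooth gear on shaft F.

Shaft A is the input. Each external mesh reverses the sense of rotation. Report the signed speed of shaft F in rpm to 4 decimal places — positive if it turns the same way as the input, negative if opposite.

Stage 1 [44T→63T]: ω = 527.0000×44/63 = 368.0635 rpm, dir flips to −; running = −368.0635
Stage 2 [32T→49T]: ω = 368.0635×32/49 = 240.3680 rpm, dir flips to +; running = +240.3680
Stage 3 [75T→39T]: ω = 240.3680×75/39 = 462.2461 rpm, dir flips to −; running = −462.2461
Stage 4 [31T→88T]: ω = 462.2461×31/88 = 162.8367 rpm, dir flips to +; running = +162.8367
Stage 5 [16T→23T]: ω = 162.8367×16/23 = 113.2777 rpm, dir flips to −; running = −113.2777

-113.2777 rpm (opposite to input, |ω| = 113.2777 rpm)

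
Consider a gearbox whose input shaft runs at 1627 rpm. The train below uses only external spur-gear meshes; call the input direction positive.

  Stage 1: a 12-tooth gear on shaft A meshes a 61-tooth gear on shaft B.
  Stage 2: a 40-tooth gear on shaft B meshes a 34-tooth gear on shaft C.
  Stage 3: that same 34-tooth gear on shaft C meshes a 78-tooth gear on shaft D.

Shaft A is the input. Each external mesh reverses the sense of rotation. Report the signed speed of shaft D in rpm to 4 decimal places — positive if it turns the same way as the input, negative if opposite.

Stage 1 [12T→61T]: ω = 1627.0000×12/61 = 320.0656 rpm, dir flips to −; running = −320.0656
Stage 2 [40T→34T]: ω = 320.0656×40/34 = 376.5477 rpm, dir flips to +; running = +376.5477
Stage 3 [34T→78T]: ω = 376.5477×34/78 = 164.1362 rpm, dir flips to −; running = −164.1362

-164.1362 rpm (opposite to input, |ω| = 164.1362 rpm)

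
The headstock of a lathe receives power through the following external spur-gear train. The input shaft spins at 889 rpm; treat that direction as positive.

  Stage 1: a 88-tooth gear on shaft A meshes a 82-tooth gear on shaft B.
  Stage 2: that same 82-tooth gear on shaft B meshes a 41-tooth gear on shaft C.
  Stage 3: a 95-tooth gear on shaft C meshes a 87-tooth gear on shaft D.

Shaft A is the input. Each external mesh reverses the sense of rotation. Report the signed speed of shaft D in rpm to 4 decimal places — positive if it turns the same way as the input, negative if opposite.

-2083.5548 rpm (opposite to input, |ω| = 2083.5548 rpm)

Stage 1 [88T→82T]: ω = 889.0000×88/82 = 954.0488 rpm, dir flips to −; running = −954.0488
Stage 2 [82T→41T]: ω = 954.0488×82/41 = 1908.0976 rpm, dir flips to +; running = +1908.0976
Stage 3 [95T→87T]: ω = 1908.0976×95/87 = 2083.5548 rpm, dir flips to −; running = −2083.5548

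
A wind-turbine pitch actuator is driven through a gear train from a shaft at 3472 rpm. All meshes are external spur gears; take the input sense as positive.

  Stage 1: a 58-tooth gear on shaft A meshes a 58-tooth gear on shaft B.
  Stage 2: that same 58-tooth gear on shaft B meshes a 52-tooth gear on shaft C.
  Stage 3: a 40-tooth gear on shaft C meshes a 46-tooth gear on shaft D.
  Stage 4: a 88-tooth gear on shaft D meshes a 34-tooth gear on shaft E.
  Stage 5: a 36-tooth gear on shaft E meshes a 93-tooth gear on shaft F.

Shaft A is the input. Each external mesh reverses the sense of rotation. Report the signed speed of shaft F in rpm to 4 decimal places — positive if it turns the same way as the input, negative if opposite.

-3373.8816 rpm (opposite to input, |ω| = 3373.8816 rpm)

Stage 1 [58T→58T]: ω = 3472.0000×58/58 = 3472.0000 rpm, dir flips to −; running = −3472.0000
Stage 2 [58T→52T]: ω = 3472.0000×58/52 = 3872.6154 rpm, dir flips to +; running = +3872.6154
Stage 3 [40T→46T]: ω = 3872.6154×40/46 = 3367.4916 rpm, dir flips to −; running = −3367.4916
Stage 4 [88T→34T]: ω = 3367.4916×88/34 = 8715.8607 rpm, dir flips to +; running = +8715.8607
Stage 5 [36T→93T]: ω = 8715.8607×36/93 = 3373.8816 rpm, dir flips to −; running = −3373.8816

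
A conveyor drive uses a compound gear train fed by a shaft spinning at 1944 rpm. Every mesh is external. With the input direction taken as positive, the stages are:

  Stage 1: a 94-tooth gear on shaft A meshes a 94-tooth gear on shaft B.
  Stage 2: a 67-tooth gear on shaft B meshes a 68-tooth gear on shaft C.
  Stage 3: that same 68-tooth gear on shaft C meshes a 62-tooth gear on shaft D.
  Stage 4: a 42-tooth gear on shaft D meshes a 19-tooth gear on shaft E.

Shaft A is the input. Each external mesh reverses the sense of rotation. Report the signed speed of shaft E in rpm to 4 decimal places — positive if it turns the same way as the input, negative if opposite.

+4643.8166 rpm (same as input, |ω| = 4643.8166 rpm)

Stage 1 [94T→94T]: ω = 1944.0000×94/94 = 1944.0000 rpm, dir flips to −; running = −1944.0000
Stage 2 [67T→68T]: ω = 1944.0000×67/68 = 1915.4118 rpm, dir flips to +; running = +1915.4118
Stage 3 [68T→62T]: ω = 1915.4118×68/62 = 2100.7742 rpm, dir flips to −; running = −2100.7742
Stage 4 [42T→19T]: ω = 2100.7742×42/19 = 4643.8166 rpm, dir flips to +; running = +4643.8166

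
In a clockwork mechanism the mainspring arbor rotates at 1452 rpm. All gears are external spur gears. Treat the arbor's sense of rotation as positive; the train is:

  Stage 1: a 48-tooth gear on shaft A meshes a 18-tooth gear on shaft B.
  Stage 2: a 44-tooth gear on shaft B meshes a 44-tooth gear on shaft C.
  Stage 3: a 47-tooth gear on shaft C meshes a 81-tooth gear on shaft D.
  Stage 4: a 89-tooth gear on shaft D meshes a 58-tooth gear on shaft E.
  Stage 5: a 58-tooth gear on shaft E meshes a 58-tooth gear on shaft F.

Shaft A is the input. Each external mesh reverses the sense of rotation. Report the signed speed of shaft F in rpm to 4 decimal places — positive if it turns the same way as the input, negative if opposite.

-3447.5470 rpm (opposite to input, |ω| = 3447.5470 rpm)

Stage 1 [48T→18T]: ω = 1452.0000×48/18 = 3872.0000 rpm, dir flips to −; running = −3872.0000
Stage 2 [44T→44T]: ω = 3872.0000×44/44 = 3872.0000 rpm, dir flips to +; running = +3872.0000
Stage 3 [47T→81T]: ω = 3872.0000×47/81 = 2246.7160 rpm, dir flips to −; running = −2246.7160
Stage 4 [89T→58T]: ω = 2246.7160×89/58 = 3447.5470 rpm, dir flips to +; running = +3447.5470
Stage 5 [58T→58T]: ω = 3447.5470×58/58 = 3447.5470 rpm, dir flips to −; running = −3447.5470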